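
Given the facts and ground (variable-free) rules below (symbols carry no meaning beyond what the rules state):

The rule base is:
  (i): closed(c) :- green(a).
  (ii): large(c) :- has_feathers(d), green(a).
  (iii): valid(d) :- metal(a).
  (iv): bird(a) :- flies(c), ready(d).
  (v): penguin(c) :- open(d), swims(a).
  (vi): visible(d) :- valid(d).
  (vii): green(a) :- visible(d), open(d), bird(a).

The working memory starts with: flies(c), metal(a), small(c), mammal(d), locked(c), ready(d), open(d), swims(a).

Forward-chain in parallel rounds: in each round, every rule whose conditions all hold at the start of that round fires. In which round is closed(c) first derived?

Round 1: (iii) [valid(d) :- metal(a).]; (iv) [bird(a) :- flies(c), ready(d).]; (v) [penguin(c) :- open(d), swims(a).]. Adds valid(d), bird(a), penguin(c).
Round 2: (vi) [visible(d) :- valid(d).]. Adds visible(d).
Round 3: (vii) [green(a) :- visible(d), open(d), bird(a).]. Adds green(a).
Round 4: (i) [closed(c) :- green(a).]. Adds closed(c).
closed(c) first appears in round 4.

4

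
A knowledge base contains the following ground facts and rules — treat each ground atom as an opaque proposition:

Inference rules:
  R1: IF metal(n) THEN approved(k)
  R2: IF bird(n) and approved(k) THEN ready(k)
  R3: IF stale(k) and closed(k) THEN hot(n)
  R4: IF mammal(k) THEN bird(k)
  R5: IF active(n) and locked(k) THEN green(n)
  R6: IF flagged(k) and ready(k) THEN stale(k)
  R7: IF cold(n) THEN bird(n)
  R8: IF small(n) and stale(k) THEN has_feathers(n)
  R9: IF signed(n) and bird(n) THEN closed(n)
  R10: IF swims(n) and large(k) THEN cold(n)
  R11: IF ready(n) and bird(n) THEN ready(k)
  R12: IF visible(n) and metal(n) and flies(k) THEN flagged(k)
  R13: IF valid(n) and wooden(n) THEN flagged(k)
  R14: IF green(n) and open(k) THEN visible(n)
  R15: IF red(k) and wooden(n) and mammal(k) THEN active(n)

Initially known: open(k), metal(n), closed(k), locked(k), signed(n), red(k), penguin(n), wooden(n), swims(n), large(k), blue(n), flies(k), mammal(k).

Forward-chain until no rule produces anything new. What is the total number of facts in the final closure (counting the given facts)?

25

Round 1: R1 [IF metal(n) THEN approved(k)]; R4 [IF mammal(k) THEN bird(k)]; R10 [IF swims(n) and large(k) THEN cold(n)]; R15 [IF red(k) and wooden(n) and mammal(k) THEN active(n)]. Adds approved(k), bird(k), cold(n), active(n).
Round 2: R5 [IF active(n) and locked(k) THEN green(n)]; R7 [IF cold(n) THEN bird(n)]. Adds green(n), bird(n).
Round 3: R2 [IF bird(n) and approved(k) THEN ready(k)]; R9 [IF signed(n) and bird(n) THEN closed(n)]; R14 [IF green(n) and open(k) THEN visible(n)]. Adds ready(k), closed(n), visible(n).
Round 4: R12 [IF visible(n) and metal(n) and flies(k) THEN flagged(k)]. Adds flagged(k).
Round 5: R6 [IF flagged(k) and ready(k) THEN stale(k)]. Adds stale(k).
Round 6: R3 [IF stale(k) and closed(k) THEN hot(n)]. Adds hot(n).
Closure: {active(n), approved(k), bird(k), bird(n), blue(n), closed(k), closed(n), cold(n), flagged(k), flies(k), green(n), hot(n), large(k), locked(k), mammal(k), metal(n), open(k), penguin(n), ready(k), red(k), signed(n), stale(k), swims(n), visible(n), wooden(n)} — 25 facts.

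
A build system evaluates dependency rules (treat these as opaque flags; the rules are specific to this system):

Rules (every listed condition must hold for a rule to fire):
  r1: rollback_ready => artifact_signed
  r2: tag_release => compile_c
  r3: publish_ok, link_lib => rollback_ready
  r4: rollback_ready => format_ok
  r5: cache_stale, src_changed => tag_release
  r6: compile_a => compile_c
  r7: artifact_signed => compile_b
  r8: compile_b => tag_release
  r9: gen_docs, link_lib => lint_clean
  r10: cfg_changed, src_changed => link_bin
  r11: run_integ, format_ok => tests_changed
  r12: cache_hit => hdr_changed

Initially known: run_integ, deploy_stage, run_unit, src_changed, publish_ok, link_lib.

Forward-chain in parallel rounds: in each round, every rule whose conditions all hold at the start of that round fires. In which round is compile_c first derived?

5

Round 1 fires r3, giving rollback_ready.
Round 2 fires r1, r4, giving artifact_signed, format_ok.
Round 3 fires r7, r11, giving compile_b, tests_changed.
Round 4 fires r8, giving tag_release.
Round 5 fires r2, giving compile_c.
compile_c first appears in round 5.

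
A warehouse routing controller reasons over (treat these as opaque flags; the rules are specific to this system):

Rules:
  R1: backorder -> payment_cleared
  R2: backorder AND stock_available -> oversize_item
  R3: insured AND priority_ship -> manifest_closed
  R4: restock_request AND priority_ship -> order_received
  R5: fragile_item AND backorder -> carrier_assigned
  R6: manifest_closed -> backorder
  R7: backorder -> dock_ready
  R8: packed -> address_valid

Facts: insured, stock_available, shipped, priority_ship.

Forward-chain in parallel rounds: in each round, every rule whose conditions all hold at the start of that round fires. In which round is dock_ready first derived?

[1] R3 [insured AND priority_ship -> manifest_closed]. ⇒ new: manifest_closed.
[2] R6 [manifest_closed -> backorder]. ⇒ new: backorder.
[3] R1 [backorder -> payment_cleared]; R2 [backorder AND stock_available -> oversize_item]; R7 [backorder -> dock_ready]. ⇒ new: payment_cleared, oversize_item, dock_ready.
dock_ready first appears in round 3.

3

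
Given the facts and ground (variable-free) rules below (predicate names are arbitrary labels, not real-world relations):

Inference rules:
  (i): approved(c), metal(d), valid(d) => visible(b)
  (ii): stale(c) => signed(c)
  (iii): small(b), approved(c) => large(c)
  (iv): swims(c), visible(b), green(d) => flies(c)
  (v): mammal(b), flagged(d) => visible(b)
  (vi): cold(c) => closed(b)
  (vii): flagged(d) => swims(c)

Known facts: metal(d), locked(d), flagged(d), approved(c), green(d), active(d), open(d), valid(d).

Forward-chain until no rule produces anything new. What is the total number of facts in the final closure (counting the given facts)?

Round 1: (i) [approved(c), metal(d), valid(d) => visible(b)]; (vii) [flagged(d) => swims(c)]. New: visible(b), swims(c).
Round 2: (iv) [swims(c), visible(b), green(d) => flies(c)]. New: flies(c).
Closure: {active(d), approved(c), flagged(d), flies(c), green(d), locked(d), metal(d), open(d), swims(c), valid(d), visible(b)} — 11 facts.

11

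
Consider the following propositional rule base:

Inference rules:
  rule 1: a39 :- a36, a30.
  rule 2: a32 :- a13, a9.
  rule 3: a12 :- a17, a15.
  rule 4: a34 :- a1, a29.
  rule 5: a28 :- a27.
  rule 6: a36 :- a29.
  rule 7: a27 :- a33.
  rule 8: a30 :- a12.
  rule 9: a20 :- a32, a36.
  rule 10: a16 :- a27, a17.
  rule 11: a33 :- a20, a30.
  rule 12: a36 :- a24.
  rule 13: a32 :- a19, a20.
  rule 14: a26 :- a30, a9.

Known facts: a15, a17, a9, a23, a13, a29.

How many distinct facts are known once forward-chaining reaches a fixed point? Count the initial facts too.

Round 1: rule 2 [a32 :- a13, a9.]; rule 3 [a12 :- a17, a15.]; rule 6 [a36 :- a29.]. Adds a32, a12, a36.
Round 2: rule 8 [a30 :- a12.]; rule 9 [a20 :- a32, a36.]. Adds a30, a20.
Round 3: rule 1 [a39 :- a36, a30.]; rule 11 [a33 :- a20, a30.]; rule 14 [a26 :- a30, a9.]. Adds a39, a33, a26.
Round 4: rule 7 [a27 :- a33.]. Adds a27.
Round 5: rule 5 [a28 :- a27.]; rule 10 [a16 :- a27, a17.]. Adds a28, a16.
Closure: {a12, a13, a15, a16, a17, a20, a23, a26, a27, a28, a29, a30, a32, a33, a36, a39, a9} — 17 facts.

17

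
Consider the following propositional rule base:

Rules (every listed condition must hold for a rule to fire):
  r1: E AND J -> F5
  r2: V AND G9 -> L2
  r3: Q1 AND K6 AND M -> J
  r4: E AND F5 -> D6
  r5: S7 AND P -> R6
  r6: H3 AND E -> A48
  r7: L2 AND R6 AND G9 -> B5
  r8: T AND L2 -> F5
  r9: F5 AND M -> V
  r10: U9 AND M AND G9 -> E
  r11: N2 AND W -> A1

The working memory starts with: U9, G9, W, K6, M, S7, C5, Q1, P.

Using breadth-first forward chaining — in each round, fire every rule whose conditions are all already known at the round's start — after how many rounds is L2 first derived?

4

Round 1 fires r3, r5, r10, giving J, R6, E.
Round 2 fires r1, giving F5.
Round 3 fires r4, r9, giving D6, V.
Round 4 fires r2, giving L2.
L2 first appears in round 4.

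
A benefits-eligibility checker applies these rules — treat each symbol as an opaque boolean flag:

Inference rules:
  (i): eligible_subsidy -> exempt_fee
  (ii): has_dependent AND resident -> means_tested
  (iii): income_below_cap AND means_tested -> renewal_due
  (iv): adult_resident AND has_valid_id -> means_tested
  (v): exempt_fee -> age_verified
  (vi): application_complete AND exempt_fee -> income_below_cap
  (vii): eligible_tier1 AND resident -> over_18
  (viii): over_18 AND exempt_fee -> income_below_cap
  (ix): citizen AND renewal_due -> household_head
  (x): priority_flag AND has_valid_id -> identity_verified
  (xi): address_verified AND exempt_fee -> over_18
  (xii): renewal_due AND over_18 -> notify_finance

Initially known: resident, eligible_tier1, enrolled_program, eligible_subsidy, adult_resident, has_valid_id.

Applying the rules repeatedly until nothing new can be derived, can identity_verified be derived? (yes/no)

Round 1 fires (i), (iv), (vii), giving exempt_fee, means_tested, over_18.
Round 2 fires (v), (viii), giving age_verified, income_below_cap.
Round 3 fires (iii), giving renewal_due.
Round 4 fires (xii), giving notify_finance.
Fixed point reached. identity_verified is concluded only by (x); (x) needs priority_flag (never derived).

no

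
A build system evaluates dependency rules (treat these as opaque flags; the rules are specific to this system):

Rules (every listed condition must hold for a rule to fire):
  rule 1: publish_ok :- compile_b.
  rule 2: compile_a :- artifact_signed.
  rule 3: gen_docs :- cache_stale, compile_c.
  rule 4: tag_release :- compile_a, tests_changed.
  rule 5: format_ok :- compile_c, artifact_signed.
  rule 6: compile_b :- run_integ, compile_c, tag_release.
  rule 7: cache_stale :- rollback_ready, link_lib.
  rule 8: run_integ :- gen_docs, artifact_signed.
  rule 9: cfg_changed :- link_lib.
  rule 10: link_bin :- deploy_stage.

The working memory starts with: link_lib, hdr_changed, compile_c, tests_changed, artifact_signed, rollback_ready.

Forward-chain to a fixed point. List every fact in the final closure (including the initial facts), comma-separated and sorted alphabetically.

artifact_signed, cache_stale, cfg_changed, compile_a, compile_b, compile_c, format_ok, gen_docs, hdr_changed, link_lib, publish_ok, rollback_ready, run_integ, tag_release, tests_changed

Round 1: rule 2 [compile_a :- artifact_signed.]; rule 5 [format_ok :- compile_c, artifact_signed.]; rule 7 [cache_stale :- rollback_ready, link_lib.]; rule 9 [cfg_changed :- link_lib.]. New: compile_a, format_ok, cache_stale, cfg_changed.
Round 2: rule 3 [gen_docs :- cache_stale, compile_c.]; rule 4 [tag_release :- compile_a, tests_changed.]. New: gen_docs, tag_release.
Round 3: rule 8 [run_integ :- gen_docs, artifact_signed.]. New: run_integ.
Round 4: rule 6 [compile_b :- run_integ, compile_c, tag_release.]. New: compile_b.
Round 5: rule 1 [publish_ok :- compile_b.]. New: publish_ok.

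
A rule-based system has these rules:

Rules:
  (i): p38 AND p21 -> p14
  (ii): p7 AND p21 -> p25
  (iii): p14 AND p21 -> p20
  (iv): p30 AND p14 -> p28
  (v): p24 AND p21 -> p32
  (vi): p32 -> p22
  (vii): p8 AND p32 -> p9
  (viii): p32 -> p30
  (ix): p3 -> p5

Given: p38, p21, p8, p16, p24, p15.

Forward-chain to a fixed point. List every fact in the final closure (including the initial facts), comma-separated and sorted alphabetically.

Round 1: (i) [p38 AND p21 -> p14]; (v) [p24 AND p21 -> p32]. New: p14, p32.
Round 2: (iii) [p14 AND p21 -> p20]; (vi) [p32 -> p22]; (vii) [p8 AND p32 -> p9]; (viii) [p32 -> p30]. New: p20, p22, p9, p30.
Round 3: (iv) [p30 AND p14 -> p28]. New: p28.

p14, p15, p16, p20, p21, p22, p24, p28, p30, p32, p38, p8, p9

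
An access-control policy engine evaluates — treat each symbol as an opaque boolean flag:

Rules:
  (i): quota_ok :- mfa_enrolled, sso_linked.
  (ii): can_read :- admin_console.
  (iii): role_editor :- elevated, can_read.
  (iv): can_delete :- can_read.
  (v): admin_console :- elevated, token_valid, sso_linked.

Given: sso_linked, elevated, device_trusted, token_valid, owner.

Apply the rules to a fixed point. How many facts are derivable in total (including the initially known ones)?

Round 1: (v) [admin_console :- elevated, token_valid, sso_linked.]. New: admin_console.
Round 2: (ii) [can_read :- admin_console.]. New: can_read.
Round 3: (iii) [role_editor :- elevated, can_read.]; (iv) [can_delete :- can_read.]. New: role_editor, can_delete.
Closure: {admin_console, can_delete, can_read, device_trusted, elevated, owner, role_editor, sso_linked, token_valid} — 9 facts.

9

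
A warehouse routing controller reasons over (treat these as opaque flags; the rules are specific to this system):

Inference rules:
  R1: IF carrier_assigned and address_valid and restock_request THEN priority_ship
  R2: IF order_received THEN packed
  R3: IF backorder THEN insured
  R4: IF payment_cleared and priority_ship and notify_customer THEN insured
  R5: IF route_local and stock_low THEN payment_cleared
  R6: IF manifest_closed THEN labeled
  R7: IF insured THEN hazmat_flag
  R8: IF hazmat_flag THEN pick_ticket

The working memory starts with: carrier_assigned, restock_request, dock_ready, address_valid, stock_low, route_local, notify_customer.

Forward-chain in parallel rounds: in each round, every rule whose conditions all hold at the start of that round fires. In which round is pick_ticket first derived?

Round 1 — R1, R5, derive priority_ship, payment_cleared.
Round 2 — R4, derive insured.
Round 3 — R7, derive hazmat_flag.
Round 4 — R8, derive pick_ticket.
pick_ticket first appears in round 4.

4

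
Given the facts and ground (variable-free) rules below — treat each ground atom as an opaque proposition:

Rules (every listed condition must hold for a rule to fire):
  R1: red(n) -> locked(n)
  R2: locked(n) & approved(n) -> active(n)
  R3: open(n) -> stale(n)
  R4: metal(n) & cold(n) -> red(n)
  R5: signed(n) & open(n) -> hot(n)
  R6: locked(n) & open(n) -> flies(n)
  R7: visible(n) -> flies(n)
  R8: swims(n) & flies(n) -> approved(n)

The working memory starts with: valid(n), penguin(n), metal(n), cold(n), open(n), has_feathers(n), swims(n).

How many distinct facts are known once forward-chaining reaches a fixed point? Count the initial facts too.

13

Round 1: R3 [open(n) -> stale(n)]; R4 [metal(n) & cold(n) -> red(n)]. Adds stale(n), red(n).
Round 2: R1 [red(n) -> locked(n)]. Adds locked(n).
Round 3: R6 [locked(n) & open(n) -> flies(n)]. Adds flies(n).
Round 4: R8 [swims(n) & flies(n) -> approved(n)]. Adds approved(n).
Round 5: R2 [locked(n) & approved(n) -> active(n)]. Adds active(n).
Closure: {active(n), approved(n), cold(n), flies(n), has_feathers(n), locked(n), metal(n), open(n), penguin(n), red(n), stale(n), swims(n), valid(n)} — 13 facts.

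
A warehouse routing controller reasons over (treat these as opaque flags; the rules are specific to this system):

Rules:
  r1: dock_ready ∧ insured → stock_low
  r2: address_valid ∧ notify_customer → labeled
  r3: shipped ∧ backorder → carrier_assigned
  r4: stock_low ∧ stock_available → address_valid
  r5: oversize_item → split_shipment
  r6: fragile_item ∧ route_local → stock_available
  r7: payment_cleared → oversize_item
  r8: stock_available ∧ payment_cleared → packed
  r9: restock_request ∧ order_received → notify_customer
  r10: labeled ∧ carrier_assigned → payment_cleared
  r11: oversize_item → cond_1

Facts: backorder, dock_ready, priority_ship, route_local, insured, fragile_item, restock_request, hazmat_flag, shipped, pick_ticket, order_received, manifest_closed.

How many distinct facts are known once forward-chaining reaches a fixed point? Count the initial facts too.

[1] r1 [dock_ready ∧ insured → stock_low]; r3 [shipped ∧ backorder → carrier_assigned]; r6 [fragile_item ∧ route_local → stock_available]; r9 [restock_request ∧ order_received → notify_customer]. ⇒ new: stock_low, carrier_assigned, stock_available, notify_customer.
[2] r4 [stock_low ∧ stock_available → address_valid]. ⇒ new: address_valid.
[3] r2 [address_valid ∧ notify_customer → labeled]. ⇒ new: labeled.
[4] r10 [labeled ∧ carrier_assigned → payment_cleared]. ⇒ new: payment_cleared.
[5] r7 [payment_cleared → oversize_item]; r8 [stock_available ∧ payment_cleared → packed]. ⇒ new: oversize_item, packed.
[6] r5 [oversize_item → split_shipment]; r11 [oversize_item → cond_1]. ⇒ new: split_shipment, cond_1.
Closure: {address_valid, backorder, carrier_assigned, cond_1, dock_ready, fragile_item, hazmat_flag, insured, labeled, manifest_closed, notify_customer, order_received, oversize_item, packed, payment_cleared, pick_ticket, priority_ship, restock_request, route_local, shipped, split_shipment, stock_available, stock_low} — 23 facts.

23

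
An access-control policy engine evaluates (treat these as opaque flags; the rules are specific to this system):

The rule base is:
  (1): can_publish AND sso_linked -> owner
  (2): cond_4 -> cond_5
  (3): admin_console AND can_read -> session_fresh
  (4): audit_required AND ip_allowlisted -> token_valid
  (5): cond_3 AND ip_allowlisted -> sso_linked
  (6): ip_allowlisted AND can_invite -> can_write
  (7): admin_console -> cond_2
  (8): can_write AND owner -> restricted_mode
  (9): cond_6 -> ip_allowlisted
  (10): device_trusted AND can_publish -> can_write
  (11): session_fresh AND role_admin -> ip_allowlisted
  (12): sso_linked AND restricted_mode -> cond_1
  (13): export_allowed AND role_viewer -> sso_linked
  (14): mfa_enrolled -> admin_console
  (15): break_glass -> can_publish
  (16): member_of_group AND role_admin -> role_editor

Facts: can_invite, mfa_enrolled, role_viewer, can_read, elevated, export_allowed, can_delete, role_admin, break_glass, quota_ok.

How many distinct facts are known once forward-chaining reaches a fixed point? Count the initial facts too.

20

Round 1: (13) [export_allowed AND role_viewer -> sso_linked]; (14) [mfa_enrolled -> admin_console]; (15) [break_glass -> can_publish]. Adds sso_linked, admin_console, can_publish.
Round 2: (1) [can_publish AND sso_linked -> owner]; (3) [admin_console AND can_read -> session_fresh]; (7) [admin_console -> cond_2]. Adds owner, session_fresh, cond_2.
Round 3: (11) [session_fresh AND role_admin -> ip_allowlisted]. Adds ip_allowlisted.
Round 4: (6) [ip_allowlisted AND can_invite -> can_write]. Adds can_write.
Round 5: (8) [can_write AND owner -> restricted_mode]. Adds restricted_mode.
Round 6: (12) [sso_linked AND restricted_mode -> cond_1]. Adds cond_1.
Closure: {admin_console, break_glass, can_delete, can_invite, can_publish, can_read, can_write, cond_1, cond_2, elevated, export_allowed, ip_allowlisted, mfa_enrolled, owner, quota_ok, restricted_mode, role_admin, role_viewer, session_fresh, sso_linked} — 20 facts.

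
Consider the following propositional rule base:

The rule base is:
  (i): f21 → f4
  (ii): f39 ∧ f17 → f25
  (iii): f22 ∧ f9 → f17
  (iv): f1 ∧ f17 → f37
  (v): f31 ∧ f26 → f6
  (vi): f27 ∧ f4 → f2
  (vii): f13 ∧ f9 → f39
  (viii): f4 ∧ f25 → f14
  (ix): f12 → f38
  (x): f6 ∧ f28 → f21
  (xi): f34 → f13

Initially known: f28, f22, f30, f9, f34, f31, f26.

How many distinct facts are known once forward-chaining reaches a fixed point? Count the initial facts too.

15

Round 1 — (iii), (v), (xi), derive f17, f6, f13.
Round 2 — (vii), (x), derive f39, f21.
Round 3 — (i), (ii), derive f4, f25.
Round 4 — (viii), derive f14.
Closure: {f13, f14, f17, f21, f22, f25, f26, f28, f30, f31, f34, f39, f4, f6, f9} — 15 facts.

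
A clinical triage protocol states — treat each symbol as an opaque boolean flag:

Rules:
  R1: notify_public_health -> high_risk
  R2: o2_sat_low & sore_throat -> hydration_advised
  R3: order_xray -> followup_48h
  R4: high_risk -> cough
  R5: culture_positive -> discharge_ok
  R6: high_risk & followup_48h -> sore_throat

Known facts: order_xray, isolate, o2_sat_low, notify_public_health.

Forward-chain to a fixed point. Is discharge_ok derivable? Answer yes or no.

no

Round 1: R1 [notify_public_health -> high_risk]; R3 [order_xray -> followup_48h]. New: high_risk, followup_48h.
Round 2: R4 [high_risk -> cough]; R6 [high_risk & followup_48h -> sore_throat]. New: cough, sore_throat.
Round 3: R2 [o2_sat_low & sore_throat -> hydration_advised]. New: hydration_advised.
Fixed point reached. discharge_ok is concluded only by R5; R5 needs culture_positive (never derived).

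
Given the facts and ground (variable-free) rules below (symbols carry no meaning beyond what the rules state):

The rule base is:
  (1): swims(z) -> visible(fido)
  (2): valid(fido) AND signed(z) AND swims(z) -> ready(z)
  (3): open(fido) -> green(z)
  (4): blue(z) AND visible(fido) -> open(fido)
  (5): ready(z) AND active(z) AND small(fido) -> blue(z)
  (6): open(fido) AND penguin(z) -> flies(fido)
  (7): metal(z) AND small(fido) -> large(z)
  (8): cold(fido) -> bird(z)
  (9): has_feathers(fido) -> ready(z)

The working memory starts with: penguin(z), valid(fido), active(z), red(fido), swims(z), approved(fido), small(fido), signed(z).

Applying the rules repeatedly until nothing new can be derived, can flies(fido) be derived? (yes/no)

Round 1 fires (1), (2), giving visible(fido), ready(z).
Round 2 fires (5), giving blue(z).
Round 3 fires (4), giving open(fido).
Round 4 fires (3), (6), giving green(z), flies(fido).
flies(fido) appears in round 4, so it is derivable.

yes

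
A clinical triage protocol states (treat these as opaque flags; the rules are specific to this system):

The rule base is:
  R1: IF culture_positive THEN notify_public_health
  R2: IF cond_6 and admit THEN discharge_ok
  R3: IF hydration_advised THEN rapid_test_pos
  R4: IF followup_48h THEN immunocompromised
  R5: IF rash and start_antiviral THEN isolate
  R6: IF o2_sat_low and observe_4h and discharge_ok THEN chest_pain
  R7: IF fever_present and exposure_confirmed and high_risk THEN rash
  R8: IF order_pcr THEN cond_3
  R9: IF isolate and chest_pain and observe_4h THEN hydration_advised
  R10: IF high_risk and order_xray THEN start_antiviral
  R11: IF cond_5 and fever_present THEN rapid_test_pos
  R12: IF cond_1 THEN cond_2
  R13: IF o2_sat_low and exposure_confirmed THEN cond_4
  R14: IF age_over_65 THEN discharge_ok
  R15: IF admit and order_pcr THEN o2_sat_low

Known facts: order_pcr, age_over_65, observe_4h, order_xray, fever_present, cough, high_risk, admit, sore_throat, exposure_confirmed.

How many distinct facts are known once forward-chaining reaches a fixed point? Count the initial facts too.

Round 1 — R7, R8, R10, R14, R15, derive rash, cond_3, start_antiviral, discharge_ok, o2_sat_low.
Round 2 — R5, R6, R13, derive isolate, chest_pain, cond_4.
Round 3 — R9, derive hydration_advised.
Round 4 — R3, derive rapid_test_pos.
Closure: {admit, age_over_65, chest_pain, cond_3, cond_4, cough, discharge_ok, exposure_confirmed, fever_present, high_risk, hydration_advised, isolate, o2_sat_low, observe_4h, order_pcr, order_xray, rapid_test_pos, rash, sore_throat, start_antiviral} — 20 facts.

20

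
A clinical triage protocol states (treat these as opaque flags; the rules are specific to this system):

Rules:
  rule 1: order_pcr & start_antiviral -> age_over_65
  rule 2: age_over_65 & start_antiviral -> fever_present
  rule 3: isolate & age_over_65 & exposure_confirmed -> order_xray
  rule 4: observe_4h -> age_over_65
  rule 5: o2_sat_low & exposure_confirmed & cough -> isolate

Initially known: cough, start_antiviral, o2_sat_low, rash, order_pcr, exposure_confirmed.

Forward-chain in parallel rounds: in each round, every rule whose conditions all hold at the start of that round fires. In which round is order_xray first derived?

2

Round 1 fires rule 1, rule 5, giving age_over_65, isolate.
Round 2 fires rule 2, rule 3, giving fever_present, order_xray.
order_xray first appears in round 2.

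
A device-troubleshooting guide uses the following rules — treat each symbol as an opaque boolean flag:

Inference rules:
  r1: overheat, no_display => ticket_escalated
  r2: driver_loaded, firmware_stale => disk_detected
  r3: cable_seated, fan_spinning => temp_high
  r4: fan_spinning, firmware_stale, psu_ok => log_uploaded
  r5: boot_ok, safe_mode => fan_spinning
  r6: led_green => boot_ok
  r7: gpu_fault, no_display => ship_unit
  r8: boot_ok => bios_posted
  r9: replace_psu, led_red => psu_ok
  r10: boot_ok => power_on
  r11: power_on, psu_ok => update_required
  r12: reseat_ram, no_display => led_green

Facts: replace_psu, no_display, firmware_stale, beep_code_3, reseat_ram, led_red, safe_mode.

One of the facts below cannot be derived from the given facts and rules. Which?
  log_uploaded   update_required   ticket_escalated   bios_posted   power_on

Round 1: r9 [replace_psu, led_red => psu_ok]; r12 [reseat_ram, no_display => led_green]. New: psu_ok, led_green.
Round 2: r6 [led_green => boot_ok]. New: boot_ok.
Round 3: r5 [boot_ok, safe_mode => fan_spinning]; r8 [boot_ok => bios_posted]; r10 [boot_ok => power_on]. New: fan_spinning, bios_posted, power_on.
Round 4: r4 [fan_spinning, firmware_stale, psu_ok => log_uploaded]; r11 [power_on, psu_ok => update_required]. New: log_uploaded, update_required.
Derived: bios_posted (round 3), update_required (round 4), power_on (round 3), log_uploaded (round 4). ticket_escalated never appears in any round.

ticket_escalated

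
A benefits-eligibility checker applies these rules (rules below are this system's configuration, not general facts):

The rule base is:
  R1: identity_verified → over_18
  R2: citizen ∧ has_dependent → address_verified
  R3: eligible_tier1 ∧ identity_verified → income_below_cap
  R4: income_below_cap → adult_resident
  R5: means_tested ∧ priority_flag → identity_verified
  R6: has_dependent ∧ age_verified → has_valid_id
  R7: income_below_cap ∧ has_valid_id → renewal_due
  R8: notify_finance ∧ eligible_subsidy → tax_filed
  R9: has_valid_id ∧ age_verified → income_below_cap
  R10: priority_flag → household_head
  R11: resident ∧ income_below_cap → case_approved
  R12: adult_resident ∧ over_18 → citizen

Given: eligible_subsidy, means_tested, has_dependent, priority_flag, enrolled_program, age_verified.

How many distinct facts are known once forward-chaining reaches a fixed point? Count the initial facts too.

Round 1: R5 [means_tested ∧ priority_flag → identity_verified]; R6 [has_dependent ∧ age_verified → has_valid_id]; R10 [priority_flag → household_head]. New: identity_verified, has_valid_id, household_head.
Round 2: R1 [identity_verified → over_18]; R9 [has_valid_id ∧ age_verified → income_below_cap]. New: over_18, income_below_cap.
Round 3: R4 [income_below_cap → adult_resident]; R7 [income_below_cap ∧ has_valid_id → renewal_due]. New: adult_resident, renewal_due.
Round 4: R12 [adult_resident ∧ over_18 → citizen]. New: citizen.
Round 5: R2 [citizen ∧ has_dependent → address_verified]. New: address_verified.
Closure: {address_verified, adult_resident, age_verified, citizen, eligible_subsidy, enrolled_program, has_dependent, has_valid_id, household_head, identity_verified, income_below_cap, means_tested, over_18, priority_flag, renewal_due} — 15 facts.

15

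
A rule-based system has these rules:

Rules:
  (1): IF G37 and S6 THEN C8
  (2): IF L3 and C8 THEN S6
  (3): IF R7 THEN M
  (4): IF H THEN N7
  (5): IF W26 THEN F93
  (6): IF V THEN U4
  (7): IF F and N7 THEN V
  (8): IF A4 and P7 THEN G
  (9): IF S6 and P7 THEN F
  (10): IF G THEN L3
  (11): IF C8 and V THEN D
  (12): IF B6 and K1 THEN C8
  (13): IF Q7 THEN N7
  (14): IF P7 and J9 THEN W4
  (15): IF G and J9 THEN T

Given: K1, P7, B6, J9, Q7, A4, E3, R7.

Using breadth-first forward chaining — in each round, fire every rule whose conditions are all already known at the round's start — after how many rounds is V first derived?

Round 1 — (3), (8), (12), (13), (14), derive M, G, C8, N7, W4.
Round 2 — (10), (15), derive L3, T.
Round 3 — (2), derive S6.
Round 4 — (9), derive F.
Round 5 — (7), derive V.
V first appears in round 5.

5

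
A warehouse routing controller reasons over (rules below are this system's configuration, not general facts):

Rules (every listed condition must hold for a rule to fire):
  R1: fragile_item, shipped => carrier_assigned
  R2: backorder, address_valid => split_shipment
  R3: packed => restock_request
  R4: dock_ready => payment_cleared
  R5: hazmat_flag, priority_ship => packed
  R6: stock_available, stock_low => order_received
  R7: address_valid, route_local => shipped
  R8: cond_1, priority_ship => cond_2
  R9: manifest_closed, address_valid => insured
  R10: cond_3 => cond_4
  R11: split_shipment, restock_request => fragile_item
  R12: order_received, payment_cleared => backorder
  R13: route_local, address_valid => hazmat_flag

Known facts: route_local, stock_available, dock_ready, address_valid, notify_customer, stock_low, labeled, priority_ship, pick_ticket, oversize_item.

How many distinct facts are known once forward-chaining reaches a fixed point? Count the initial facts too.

20

Round 1: R4 [dock_ready => payment_cleared]; R6 [stock_available, stock_low => order_received]; R7 [address_valid, route_local => shipped]; R13 [route_local, address_valid => hazmat_flag]. Adds payment_cleared, order_received, shipped, hazmat_flag.
Round 2: R5 [hazmat_flag, priority_ship => packed]; R12 [order_received, payment_cleared => backorder]. Adds packed, backorder.
Round 3: R2 [backorder, address_valid => split_shipment]; R3 [packed => restock_request]. Adds split_shipment, restock_request.
Round 4: R11 [split_shipment, restock_request => fragile_item]. Adds fragile_item.
Round 5: R1 [fragile_item, shipped => carrier_assigned]. Adds carrier_assigned.
Closure: {address_valid, backorder, carrier_assigned, dock_ready, fragile_item, hazmat_flag, labeled, notify_customer, order_received, oversize_item, packed, payment_cleared, pick_ticket, priority_ship, restock_request, route_local, shipped, split_shipment, stock_available, stock_low} — 20 facts.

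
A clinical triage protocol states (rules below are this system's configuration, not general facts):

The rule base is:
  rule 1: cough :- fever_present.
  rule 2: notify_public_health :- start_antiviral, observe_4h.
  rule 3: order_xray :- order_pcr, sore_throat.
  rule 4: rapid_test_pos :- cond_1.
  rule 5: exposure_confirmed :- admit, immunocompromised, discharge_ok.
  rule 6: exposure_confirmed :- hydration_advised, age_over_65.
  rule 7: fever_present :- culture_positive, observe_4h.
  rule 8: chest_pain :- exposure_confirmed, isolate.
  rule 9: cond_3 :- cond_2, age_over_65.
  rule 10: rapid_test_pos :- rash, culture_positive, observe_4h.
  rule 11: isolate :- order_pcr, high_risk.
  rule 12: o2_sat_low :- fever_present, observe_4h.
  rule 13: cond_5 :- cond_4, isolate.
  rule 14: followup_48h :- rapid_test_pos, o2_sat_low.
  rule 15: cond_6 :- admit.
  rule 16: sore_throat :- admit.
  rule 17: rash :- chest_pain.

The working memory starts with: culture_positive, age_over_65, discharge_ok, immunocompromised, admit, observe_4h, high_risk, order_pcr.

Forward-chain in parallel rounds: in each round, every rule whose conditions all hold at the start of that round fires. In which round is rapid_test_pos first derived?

4

Round 1 fires rule 5, rule 7, rule 11, rule 15, rule 16, giving exposure_confirmed, fever_present, isolate, cond_6, sore_throat.
Round 2 fires rule 1, rule 3, rule 8, rule 12, giving cough, order_xray, chest_pain, o2_sat_low.
Round 3 fires rule 17, giving rash.
Round 4 fires rule 10, giving rapid_test_pos.
rapid_test_pos first appears in round 4.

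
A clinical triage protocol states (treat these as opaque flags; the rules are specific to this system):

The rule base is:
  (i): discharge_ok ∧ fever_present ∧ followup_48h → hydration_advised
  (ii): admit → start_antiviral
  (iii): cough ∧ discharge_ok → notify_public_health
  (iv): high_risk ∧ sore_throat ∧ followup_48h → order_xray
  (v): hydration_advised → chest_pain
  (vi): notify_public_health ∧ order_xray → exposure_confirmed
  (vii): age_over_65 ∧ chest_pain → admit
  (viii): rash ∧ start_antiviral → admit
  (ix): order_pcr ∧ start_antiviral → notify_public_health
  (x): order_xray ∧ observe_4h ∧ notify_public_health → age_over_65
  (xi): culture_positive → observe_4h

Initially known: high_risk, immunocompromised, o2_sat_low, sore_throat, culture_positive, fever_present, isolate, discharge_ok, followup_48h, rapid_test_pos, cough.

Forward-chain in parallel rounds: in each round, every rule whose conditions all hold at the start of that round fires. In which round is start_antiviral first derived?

[1] (i) [discharge_ok ∧ fever_present ∧ followup_48h → hydration_advised]; (iii) [cough ∧ discharge_ok → notify_public_health]; (iv) [high_risk ∧ sore_throat ∧ followup_48h → order_xray]; (xi) [culture_positive → observe_4h]. ⇒ new: hydration_advised, notify_public_health, order_xray, observe_4h.
[2] (v) [hydration_advised → chest_pain]; (vi) [notify_public_health ∧ order_xray → exposure_confirmed]; (x) [order_xray ∧ observe_4h ∧ notify_public_health → age_over_65]. ⇒ new: chest_pain, exposure_confirmed, age_over_65.
[3] (vii) [age_over_65 ∧ chest_pain → admit]. ⇒ new: admit.
[4] (ii) [admit → start_antiviral]. ⇒ new: start_antiviral.
start_antiviral first appears in round 4.

4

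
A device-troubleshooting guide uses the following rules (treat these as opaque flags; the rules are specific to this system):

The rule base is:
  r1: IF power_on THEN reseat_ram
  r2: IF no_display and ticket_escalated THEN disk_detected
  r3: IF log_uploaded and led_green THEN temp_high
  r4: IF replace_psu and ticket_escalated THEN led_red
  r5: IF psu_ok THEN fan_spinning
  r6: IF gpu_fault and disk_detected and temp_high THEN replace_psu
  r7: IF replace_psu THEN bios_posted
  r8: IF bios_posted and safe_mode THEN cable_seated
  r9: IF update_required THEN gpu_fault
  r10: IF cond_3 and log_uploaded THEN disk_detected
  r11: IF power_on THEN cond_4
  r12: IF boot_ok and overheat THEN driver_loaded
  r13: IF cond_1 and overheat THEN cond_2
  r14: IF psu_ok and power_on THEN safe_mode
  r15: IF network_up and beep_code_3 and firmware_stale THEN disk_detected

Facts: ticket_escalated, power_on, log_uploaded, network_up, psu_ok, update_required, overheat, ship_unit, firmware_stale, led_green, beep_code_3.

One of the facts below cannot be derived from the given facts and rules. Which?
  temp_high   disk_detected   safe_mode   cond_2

Round 1 — r1, r3, r5, r9, r11, r14, r15, derive reseat_ram, temp_high, fan_spinning, gpu_fault, cond_4, safe_mode, disk_detected.
Round 2 — r6, derive replace_psu.
Round 3 — r4, r7, derive led_red, bios_posted.
Round 4 — r8, derive cable_seated.
Derived: safe_mode (round 1), temp_high (round 1), disk_detected (round 1). cond_2 never appears in any round.

cond_2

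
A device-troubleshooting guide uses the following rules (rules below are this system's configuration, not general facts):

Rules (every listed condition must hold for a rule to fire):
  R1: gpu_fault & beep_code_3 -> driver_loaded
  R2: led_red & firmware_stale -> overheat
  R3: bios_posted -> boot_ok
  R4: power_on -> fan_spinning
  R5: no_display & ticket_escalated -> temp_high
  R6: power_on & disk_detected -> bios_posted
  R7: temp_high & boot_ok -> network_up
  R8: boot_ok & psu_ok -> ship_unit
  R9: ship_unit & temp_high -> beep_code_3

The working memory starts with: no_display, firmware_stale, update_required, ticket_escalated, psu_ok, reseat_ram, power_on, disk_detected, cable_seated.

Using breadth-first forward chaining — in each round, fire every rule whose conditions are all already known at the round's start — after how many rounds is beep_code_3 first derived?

4

Round 1: R4 [power_on -> fan_spinning]; R5 [no_display & ticket_escalated -> temp_high]; R6 [power_on & disk_detected -> bios_posted]. New: fan_spinning, temp_high, bios_posted.
Round 2: R3 [bios_posted -> boot_ok]. New: boot_ok.
Round 3: R7 [temp_high & boot_ok -> network_up]; R8 [boot_ok & psu_ok -> ship_unit]. New: network_up, ship_unit.
Round 4: R9 [ship_unit & temp_high -> beep_code_3]. New: beep_code_3.
beep_code_3 first appears in round 4.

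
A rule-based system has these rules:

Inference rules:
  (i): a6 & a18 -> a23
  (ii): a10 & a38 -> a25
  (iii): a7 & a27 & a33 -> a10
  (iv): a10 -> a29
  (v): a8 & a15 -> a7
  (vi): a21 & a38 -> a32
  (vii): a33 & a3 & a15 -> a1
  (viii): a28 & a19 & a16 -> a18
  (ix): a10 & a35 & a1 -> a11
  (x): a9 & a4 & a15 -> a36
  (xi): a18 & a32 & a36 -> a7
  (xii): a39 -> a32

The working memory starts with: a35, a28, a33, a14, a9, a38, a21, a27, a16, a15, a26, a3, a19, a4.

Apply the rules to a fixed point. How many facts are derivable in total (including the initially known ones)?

23

Round 1 fires (vi), (vii), (viii), (x), giving a32, a1, a18, a36.
Round 2 fires (xi), giving a7.
Round 3 fires (iii), giving a10.
Round 4 fires (ii), (iv), (ix), giving a25, a29, a11.
Closure: {a1, a10, a11, a14, a15, a16, a18, a19, a21, a25, a26, a27, a28, a29, a3, a32, a33, a35, a36, a38, a4, a7, a9} — 23 facts.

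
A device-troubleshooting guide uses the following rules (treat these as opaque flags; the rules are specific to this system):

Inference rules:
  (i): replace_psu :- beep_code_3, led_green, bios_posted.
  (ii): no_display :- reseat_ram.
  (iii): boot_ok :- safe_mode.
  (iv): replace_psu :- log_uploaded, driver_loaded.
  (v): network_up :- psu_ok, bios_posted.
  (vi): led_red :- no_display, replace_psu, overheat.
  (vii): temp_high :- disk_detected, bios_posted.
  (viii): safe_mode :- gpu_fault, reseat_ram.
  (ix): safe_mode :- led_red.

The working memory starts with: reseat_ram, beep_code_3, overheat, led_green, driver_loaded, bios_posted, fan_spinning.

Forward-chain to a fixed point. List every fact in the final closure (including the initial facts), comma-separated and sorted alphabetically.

beep_code_3, bios_posted, boot_ok, driver_loaded, fan_spinning, led_green, led_red, no_display, overheat, replace_psu, reseat_ram, safe_mode

[1] (i) [replace_psu :- beep_code_3, led_green, bios_posted.]; (ii) [no_display :- reseat_ram.]. ⇒ new: replace_psu, no_display.
[2] (vi) [led_red :- no_display, replace_psu, overheat.]. ⇒ new: led_red.
[3] (ix) [safe_mode :- led_red.]. ⇒ new: safe_mode.
[4] (iii) [boot_ok :- safe_mode.]. ⇒ new: boot_ok.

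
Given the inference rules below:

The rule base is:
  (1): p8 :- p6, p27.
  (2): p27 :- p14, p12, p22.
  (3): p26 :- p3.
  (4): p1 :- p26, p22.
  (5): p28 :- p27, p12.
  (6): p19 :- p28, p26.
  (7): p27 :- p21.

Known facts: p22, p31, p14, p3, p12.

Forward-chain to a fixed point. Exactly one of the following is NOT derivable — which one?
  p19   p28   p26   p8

Round 1: (2) [p27 :- p14, p12, p22.]; (3) [p26 :- p3.]. New: p27, p26.
Round 2: (4) [p1 :- p26, p22.]; (5) [p28 :- p27, p12.]. New: p1, p28.
Round 3: (6) [p19 :- p28, p26.]. New: p19.
Derived: p19 (round 3), p26 (round 1), p28 (round 2). p8 never appears in any round.

p8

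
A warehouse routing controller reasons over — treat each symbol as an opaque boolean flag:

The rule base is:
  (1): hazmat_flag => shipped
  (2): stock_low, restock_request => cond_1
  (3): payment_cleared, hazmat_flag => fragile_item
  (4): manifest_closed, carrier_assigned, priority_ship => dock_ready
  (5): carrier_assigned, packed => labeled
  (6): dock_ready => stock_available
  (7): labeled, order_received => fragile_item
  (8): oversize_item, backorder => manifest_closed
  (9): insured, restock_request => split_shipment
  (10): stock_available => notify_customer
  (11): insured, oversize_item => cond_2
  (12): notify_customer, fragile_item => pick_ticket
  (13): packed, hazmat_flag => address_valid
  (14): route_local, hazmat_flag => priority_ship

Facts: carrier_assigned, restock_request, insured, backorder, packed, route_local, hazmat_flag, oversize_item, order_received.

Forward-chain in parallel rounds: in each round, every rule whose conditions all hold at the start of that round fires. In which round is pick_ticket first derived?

5

Round 1 — (1), (5), (8), (9), (11), (13), (14), derive shipped, labeled, manifest_closed, split_shipment, cond_2, address_valid, priority_ship.
Round 2 — (4), (7), derive dock_ready, fragile_item.
Round 3 — (6), derive stock_available.
Round 4 — (10), derive notify_customer.
Round 5 — (12), derive pick_ticket.
pick_ticket first appears in round 5.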